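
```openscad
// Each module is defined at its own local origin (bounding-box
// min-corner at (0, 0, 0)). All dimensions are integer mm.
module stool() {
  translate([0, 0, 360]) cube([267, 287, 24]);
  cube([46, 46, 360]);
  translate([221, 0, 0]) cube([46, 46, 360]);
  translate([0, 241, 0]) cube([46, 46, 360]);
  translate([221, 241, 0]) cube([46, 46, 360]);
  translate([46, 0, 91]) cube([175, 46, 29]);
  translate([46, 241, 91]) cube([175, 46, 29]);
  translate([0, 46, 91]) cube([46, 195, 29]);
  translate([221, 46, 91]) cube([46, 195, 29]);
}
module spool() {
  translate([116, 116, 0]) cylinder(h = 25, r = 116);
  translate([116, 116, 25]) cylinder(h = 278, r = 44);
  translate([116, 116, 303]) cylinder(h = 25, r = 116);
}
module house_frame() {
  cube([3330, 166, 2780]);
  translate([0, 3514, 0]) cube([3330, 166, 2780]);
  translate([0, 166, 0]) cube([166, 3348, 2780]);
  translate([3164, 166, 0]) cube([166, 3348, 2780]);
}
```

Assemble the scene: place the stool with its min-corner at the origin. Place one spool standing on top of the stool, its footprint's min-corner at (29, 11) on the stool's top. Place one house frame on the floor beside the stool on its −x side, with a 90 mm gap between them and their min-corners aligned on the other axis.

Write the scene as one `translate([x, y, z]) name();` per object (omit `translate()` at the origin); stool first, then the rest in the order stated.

stool();
translate([29, 11, 384]) spool();
translate([-3420, 0, 0]) house_frame();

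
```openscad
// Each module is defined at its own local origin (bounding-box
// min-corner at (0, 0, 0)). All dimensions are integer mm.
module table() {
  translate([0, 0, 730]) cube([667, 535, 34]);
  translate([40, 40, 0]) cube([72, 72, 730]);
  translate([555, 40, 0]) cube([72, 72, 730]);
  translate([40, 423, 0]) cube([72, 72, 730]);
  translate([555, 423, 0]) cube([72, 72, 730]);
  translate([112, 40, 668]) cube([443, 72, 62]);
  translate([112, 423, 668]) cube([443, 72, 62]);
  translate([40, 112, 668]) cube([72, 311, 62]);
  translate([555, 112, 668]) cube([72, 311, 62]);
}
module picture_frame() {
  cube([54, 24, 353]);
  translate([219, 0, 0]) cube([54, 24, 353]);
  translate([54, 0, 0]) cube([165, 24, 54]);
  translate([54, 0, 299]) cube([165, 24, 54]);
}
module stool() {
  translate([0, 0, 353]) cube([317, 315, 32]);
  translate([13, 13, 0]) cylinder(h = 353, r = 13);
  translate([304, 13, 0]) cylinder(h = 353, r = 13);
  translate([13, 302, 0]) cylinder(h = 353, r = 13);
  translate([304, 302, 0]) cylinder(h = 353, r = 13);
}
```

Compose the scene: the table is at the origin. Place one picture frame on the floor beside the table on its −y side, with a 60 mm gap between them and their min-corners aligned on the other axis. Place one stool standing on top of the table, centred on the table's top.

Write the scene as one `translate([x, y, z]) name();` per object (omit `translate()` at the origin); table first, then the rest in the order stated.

table();
translate([0, -84, 0]) picture_frame();
translate([175, 110, 764]) stool();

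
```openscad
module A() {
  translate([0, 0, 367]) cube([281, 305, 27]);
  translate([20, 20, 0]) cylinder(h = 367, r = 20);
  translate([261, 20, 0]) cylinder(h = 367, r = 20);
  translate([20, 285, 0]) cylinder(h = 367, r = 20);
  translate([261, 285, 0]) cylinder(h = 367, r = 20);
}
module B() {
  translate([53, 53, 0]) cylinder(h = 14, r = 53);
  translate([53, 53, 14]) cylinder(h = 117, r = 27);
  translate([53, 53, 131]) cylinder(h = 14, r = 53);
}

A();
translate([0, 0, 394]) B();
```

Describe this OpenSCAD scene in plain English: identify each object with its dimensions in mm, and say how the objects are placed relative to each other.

A is a four-legged stool. The seat is a 281×305×27 mm slab whose top surface is at z = 394 mm; four round legs, each 40 mm in diameter, run from the floor (z = 0) to the underside of the seat, each leg's axis is inset half a diameter from the nearest pair of seat edges (so the leg's bounding box is flush with the corner).

B is a spool: two coaxial disc flanges of radius 53 mm and thickness 14 mm, joined by a core cylinder of radius 27 mm and height 117 mm. The lower flange rests on z = 0 and the three cylinders share a vertical axis.

The spool is on top of the stool.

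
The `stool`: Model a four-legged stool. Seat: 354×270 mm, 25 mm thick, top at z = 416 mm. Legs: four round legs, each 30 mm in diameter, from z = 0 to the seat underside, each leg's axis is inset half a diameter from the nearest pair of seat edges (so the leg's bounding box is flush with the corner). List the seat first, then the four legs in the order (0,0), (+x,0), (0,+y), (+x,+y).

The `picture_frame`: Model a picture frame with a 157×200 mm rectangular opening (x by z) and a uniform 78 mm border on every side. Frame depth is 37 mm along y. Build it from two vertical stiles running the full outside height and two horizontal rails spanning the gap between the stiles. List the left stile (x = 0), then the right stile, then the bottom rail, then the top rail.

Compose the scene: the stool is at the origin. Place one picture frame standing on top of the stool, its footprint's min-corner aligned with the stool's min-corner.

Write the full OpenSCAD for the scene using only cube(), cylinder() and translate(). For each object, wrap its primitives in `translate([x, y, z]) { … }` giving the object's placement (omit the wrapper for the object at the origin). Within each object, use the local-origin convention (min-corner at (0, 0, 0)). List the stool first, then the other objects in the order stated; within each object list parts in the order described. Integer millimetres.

translate([0, 0, 391]) cube([354, 270, 25]);
translate([15, 15, 0]) cylinder(h = 391, r = 15);
translate([339, 15, 0]) cylinder(h = 391, r = 15);
translate([15, 255, 0]) cylinder(h = 391, r = 15);
translate([339, 255, 0]) cylinder(h = 391, r = 15);
translate([0, 0, 416]) {
  cube([78, 37, 356]);
  translate([235, 0, 0]) cube([78, 37, 356]);
  translate([78, 0, 0]) cube([157, 37, 78]);
  translate([78, 0, 278]) cube([157, 37, 78]);
}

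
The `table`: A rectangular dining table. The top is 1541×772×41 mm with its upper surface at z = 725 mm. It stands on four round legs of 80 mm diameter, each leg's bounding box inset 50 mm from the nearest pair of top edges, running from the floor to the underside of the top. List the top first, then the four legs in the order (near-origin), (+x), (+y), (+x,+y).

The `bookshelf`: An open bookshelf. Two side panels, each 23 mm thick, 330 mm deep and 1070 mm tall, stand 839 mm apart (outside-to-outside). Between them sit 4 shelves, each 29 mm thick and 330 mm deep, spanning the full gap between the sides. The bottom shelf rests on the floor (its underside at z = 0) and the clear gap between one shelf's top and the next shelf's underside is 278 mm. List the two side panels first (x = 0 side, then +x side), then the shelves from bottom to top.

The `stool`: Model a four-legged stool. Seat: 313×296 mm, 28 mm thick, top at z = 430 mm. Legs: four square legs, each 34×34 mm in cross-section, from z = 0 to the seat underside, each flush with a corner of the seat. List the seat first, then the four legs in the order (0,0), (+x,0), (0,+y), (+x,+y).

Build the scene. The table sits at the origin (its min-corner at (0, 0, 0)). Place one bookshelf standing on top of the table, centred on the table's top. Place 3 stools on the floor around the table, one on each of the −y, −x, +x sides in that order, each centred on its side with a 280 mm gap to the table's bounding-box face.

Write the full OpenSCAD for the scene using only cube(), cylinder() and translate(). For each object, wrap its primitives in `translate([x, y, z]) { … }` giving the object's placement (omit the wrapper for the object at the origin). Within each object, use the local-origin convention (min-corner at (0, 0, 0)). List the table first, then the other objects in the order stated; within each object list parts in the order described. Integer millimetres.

translate([0, 0, 684]) cube([1541, 772, 41]);
translate([90, 90, 0]) cylinder(h = 684, r = 40);
translate([1451, 90, 0]) cylinder(h = 684, r = 40);
translate([90, 682, 0]) cylinder(h = 684, r = 40);
translate([1451, 682, 0]) cylinder(h = 684, r = 40);
translate([351, 221, 725]) {
  cube([23, 330, 1070]);
  translate([816, 0, 0]) cube([23, 330, 1070]);
  translate([23, 0, 0]) cube([793, 330, 29]);
  translate([23, 0, 307]) cube([793, 330, 29]);
  translate([23, 0, 614]) cube([793, 330, 29]);
  translate([23, 0, 921]) cube([793, 330, 29]);
}
translate([614, -576, 0]) {
  translate([0, 0, 402]) cube([313, 296, 28]);
  cube([34, 34, 402]);
  translate([279, 0, 0]) cube([34, 34, 402]);
  translate([0, 262, 0]) cube([34, 34, 402]);
  translate([279, 262, 0]) cube([34, 34, 402]);
}
translate([-593, 238, 0]) {
  translate([0, 0, 402]) cube([313, 296, 28]);
  cube([34, 34, 402]);
  translate([279, 0, 0]) cube([34, 34, 402]);
  translate([0, 262, 0]) cube([34, 34, 402]);
  translate([279, 262, 0]) cube([34, 34, 402]);
}
translate([1821, 238, 0]) {
  translate([0, 0, 402]) cube([313, 296, 28]);
  cube([34, 34, 402]);
  translate([279, 0, 0]) cube([34, 34, 402]);
  translate([0, 262, 0]) cube([34, 34, 402]);
  translate([279, 262, 0]) cube([34, 34, 402]);
}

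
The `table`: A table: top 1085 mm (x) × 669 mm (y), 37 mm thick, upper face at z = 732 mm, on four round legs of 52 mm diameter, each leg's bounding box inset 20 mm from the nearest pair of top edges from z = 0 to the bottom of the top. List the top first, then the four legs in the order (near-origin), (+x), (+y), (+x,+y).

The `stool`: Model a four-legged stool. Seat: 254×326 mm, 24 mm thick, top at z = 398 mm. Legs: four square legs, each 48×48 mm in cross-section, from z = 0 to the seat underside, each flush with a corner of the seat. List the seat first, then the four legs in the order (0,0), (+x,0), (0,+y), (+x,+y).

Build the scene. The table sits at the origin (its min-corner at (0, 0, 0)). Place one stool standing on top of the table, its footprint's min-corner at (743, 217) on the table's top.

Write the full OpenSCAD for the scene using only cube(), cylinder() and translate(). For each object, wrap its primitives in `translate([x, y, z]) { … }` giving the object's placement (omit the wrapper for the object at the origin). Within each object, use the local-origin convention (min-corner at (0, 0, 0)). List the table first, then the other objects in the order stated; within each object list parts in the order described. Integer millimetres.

translate([0, 0, 695]) cube([1085, 669, 37]);
translate([46, 46, 0]) cylinder(h = 695, r = 26);
translate([1039, 46, 0]) cylinder(h = 695, r = 26);
translate([46, 623, 0]) cylinder(h = 695, r = 26);
translate([1039, 623, 0]) cylinder(h = 695, r = 26);
translate([743, 217, 732]) {
  translate([0, 0, 374]) cube([254, 326, 24]);
  cube([48, 48, 374]);
  translate([206, 0, 0]) cube([48, 48, 374]);
  translate([0, 278, 0]) cube([48, 48, 374]);
  translate([206, 278, 0]) cube([48, 48, 374]);
}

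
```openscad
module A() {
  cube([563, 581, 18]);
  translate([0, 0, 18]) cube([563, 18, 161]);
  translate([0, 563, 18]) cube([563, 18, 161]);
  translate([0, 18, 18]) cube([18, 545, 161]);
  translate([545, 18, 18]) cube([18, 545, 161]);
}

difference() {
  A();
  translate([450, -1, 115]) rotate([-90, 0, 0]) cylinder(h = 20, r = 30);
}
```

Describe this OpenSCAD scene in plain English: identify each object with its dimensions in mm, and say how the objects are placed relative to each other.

A is an open-topped rectangular box: outside dimensions 563×581×179 mm, with a uniform wall and base thickness of 18 mm. The base is a full 563×581 slab on the floor; four walls sit on top of the base. The front and back walls (the −y and +y sides) span the full width; the two side walls fit between them.

The open box has a circular hole of radius 30 mm through its front wall, centred at (x = 450, z = 115).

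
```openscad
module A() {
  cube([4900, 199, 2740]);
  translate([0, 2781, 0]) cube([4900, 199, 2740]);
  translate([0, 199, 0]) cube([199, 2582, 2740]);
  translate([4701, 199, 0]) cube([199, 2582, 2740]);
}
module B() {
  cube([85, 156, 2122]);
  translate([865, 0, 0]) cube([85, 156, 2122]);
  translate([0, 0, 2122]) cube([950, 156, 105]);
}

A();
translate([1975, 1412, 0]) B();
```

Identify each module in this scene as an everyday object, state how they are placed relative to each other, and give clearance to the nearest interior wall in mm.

A is a house frame. B is a door frame. The door frame sits inside the house frame, centred. The clearance to the nearest interior wall is 1213 mm.

Clearances: x = 1776, y = 1213; minimum 1213 mm.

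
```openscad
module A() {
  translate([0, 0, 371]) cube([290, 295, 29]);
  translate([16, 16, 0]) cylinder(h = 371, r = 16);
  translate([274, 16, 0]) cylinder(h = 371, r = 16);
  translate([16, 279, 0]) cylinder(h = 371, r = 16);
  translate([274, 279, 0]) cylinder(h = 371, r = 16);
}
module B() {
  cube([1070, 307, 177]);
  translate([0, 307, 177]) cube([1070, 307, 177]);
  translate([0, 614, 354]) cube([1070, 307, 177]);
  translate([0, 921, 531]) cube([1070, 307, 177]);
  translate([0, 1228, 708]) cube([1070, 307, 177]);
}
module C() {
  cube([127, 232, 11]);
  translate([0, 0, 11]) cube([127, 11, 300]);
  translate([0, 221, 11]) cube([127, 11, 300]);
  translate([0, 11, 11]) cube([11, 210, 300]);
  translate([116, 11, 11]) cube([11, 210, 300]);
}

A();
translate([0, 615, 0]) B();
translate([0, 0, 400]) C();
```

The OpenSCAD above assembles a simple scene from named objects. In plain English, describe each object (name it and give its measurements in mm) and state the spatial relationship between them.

A is a four-legged stool. The seat is a 290×295×29 mm slab whose top surface is at z = 400 mm; four round legs, each 32 mm in diameter, run from the floor (z = 0) to the underside of the seat, each leg's axis is inset half a diameter from the nearest pair of seat edges (so the leg's bounding box is flush with the corner).

B is a straight staircase of 5 solid steps. Each step is 1070 mm wide (x), 307 mm deep (y, the going) and 177 mm tall (the rise). The first step rests on the floor; each subsequent step sits one going further in +y and one rise higher in +z, directly behind and above the previous step with no overlap.

C is an open storage box with external size 127×232×311 mm and wall thickness 11 mm (the base is also 11 mm thick). The base covers the whole footprint; the four walls stand on the base, with the y-facing walls full-width and the x-facing walls fitting between their inner faces.

The staircase is on the floor beside the stool on its +y side. The open box is on top of the stool.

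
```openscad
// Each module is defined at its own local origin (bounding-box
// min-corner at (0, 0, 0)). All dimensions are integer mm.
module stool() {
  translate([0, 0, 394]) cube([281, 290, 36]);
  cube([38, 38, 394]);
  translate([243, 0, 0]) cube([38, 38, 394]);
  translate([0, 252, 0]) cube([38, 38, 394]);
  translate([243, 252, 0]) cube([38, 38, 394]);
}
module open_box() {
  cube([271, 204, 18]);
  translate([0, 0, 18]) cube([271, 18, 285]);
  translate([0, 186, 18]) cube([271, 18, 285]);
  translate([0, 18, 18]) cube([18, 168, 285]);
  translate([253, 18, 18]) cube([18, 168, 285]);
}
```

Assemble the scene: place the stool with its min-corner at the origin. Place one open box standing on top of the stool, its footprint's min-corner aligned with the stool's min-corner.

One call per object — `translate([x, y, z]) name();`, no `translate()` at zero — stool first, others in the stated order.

stool();
translate([0, 0, 430]) open_box();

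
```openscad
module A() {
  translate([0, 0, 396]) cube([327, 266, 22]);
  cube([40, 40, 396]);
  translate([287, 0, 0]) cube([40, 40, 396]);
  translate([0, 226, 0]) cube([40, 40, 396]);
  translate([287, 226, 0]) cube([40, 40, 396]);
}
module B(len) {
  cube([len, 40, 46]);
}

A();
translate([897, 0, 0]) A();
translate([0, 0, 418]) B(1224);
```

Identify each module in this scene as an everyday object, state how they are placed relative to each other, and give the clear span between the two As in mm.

Second stool starts at x = 897; first ends at x = 327; clear span = 897 − 327 = 570 mm.

A is a stool. B is a beam. A beam spans the tops of two stools. The clear span between the two stools is 570 mm.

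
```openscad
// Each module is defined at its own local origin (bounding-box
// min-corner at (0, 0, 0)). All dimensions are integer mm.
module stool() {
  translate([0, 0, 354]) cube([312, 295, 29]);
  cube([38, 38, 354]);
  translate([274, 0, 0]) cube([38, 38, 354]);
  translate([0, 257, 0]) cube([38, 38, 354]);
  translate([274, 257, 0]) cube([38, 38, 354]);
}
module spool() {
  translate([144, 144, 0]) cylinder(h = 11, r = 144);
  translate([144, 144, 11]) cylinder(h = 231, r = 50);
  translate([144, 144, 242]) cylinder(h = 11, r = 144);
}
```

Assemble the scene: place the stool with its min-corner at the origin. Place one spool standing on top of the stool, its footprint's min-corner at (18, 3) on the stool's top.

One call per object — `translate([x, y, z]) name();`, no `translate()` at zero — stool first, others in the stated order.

stool();
translate([18, 3, 383]) spool();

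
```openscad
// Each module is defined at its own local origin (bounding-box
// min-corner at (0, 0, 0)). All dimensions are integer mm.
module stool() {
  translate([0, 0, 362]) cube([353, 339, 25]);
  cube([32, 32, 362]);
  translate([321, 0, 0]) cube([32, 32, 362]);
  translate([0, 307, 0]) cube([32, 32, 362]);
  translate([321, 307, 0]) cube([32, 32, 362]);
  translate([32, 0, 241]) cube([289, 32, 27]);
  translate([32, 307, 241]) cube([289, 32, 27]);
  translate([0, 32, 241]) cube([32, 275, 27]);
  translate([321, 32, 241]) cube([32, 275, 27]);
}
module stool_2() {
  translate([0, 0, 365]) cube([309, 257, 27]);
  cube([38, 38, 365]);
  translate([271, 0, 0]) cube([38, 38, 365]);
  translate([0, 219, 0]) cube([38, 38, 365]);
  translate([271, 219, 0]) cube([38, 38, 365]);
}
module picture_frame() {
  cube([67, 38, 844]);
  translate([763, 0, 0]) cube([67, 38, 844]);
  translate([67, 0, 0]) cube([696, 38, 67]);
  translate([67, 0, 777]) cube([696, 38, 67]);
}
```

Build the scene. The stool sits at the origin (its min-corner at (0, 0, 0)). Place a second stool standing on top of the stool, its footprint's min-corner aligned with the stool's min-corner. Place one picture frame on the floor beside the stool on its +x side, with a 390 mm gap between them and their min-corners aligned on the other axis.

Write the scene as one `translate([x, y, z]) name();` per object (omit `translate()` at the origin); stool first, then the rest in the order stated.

stool();
translate([0, 0, 387]) stool_2();
translate([743, 0, 0]) picture_frame();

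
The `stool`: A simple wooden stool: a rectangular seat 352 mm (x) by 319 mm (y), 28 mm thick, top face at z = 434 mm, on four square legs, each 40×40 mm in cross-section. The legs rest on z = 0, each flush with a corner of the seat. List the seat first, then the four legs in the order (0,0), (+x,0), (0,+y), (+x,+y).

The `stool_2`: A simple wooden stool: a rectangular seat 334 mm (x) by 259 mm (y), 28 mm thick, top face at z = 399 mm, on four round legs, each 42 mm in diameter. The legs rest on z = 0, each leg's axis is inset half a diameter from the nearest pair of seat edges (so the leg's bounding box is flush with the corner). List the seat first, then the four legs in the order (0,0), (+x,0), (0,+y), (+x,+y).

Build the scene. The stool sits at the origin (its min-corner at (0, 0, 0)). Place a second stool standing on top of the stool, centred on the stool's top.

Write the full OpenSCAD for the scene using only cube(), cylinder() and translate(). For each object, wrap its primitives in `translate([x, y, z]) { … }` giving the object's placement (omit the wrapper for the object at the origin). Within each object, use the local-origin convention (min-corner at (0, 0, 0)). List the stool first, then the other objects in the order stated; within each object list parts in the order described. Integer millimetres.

translate([0, 0, 406]) cube([352, 319, 28]);
cube([40, 40, 406]);
translate([312, 0, 0]) cube([40, 40, 406]);
translate([0, 279, 0]) cube([40, 40, 406]);
translate([312, 279, 0]) cube([40, 40, 406]);
translate([9, 30, 434]) {
  translate([0, 0, 371]) cube([334, 259, 28]);
  translate([21, 21, 0]) cylinder(h = 371, r = 21);
  translate([313, 21, 0]) cylinder(h = 371, r = 21);
  translate([21, 238, 0]) cylinder(h = 371, r = 21);
  translate([313, 238, 0]) cylinder(h = 371, r = 21);
}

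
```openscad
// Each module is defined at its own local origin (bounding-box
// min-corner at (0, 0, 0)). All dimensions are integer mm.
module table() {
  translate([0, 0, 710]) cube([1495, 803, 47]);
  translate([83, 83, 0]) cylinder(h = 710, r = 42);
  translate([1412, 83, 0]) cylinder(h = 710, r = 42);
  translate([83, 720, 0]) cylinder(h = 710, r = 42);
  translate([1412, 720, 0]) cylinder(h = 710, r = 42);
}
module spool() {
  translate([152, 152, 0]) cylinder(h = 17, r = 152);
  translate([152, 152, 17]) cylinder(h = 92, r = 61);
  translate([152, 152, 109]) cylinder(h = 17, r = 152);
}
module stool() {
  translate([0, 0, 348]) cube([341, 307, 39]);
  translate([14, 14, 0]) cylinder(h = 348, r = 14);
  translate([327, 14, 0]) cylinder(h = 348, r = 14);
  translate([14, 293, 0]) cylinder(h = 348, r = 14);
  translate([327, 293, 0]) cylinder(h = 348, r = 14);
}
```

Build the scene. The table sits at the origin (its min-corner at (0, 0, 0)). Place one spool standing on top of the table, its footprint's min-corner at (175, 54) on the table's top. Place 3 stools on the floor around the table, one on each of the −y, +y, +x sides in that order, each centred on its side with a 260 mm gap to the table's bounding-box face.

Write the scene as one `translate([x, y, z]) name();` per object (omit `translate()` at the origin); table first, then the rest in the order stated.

table();
translate([175, 54, 757]) spool();
translate([577, -567, 0]) stool();
translate([577, 1063, 0]) stool();
translate([1755, 248, 0]) stool();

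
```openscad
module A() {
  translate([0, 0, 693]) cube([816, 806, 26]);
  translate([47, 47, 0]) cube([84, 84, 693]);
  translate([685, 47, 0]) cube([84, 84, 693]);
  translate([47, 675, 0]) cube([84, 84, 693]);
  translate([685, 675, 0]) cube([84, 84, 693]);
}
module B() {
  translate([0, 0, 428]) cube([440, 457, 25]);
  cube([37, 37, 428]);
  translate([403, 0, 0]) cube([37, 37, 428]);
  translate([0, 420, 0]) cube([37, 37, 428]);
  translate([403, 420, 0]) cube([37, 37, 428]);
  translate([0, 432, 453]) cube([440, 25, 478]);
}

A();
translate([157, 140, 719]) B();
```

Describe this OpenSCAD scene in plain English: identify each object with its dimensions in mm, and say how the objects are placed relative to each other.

A is a table with a 816×806 mm rectangular top, 26 mm thick, top surface at z = 719 mm, supported by four 84×84 mm square legs, each inset 47 mm from the nearest pair of top edges, running from the floor.

B is a chair: 440×457 mm seat, 25 mm thick, top at z = 453 mm, on four 37 mm square corner legs flush with the seat edges. A 25 mm thick backrest slab spans the full seat width, extending 478 mm above the seat top, its back face flush with the seat's +y edge.

The chair is on top of the table.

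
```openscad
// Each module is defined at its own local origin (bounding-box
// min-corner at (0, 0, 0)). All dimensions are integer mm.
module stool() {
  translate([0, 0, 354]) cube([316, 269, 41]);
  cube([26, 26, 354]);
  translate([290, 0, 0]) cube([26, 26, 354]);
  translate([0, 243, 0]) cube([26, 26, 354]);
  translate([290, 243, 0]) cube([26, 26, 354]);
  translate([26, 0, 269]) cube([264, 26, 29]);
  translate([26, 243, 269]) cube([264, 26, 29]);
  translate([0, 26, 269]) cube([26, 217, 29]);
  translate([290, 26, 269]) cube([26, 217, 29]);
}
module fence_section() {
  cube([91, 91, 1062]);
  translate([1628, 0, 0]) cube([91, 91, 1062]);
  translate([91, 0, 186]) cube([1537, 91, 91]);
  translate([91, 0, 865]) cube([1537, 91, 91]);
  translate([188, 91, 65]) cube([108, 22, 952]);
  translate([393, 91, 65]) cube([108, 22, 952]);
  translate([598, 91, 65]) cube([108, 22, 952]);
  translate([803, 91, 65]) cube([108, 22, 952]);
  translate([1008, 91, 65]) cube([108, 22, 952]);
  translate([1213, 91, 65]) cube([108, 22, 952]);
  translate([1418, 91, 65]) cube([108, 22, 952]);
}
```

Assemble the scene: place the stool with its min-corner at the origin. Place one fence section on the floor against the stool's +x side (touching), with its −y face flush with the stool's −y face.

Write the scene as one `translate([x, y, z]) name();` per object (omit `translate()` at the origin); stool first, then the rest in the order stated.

stool();
translate([316, 0, 0]) fence_section();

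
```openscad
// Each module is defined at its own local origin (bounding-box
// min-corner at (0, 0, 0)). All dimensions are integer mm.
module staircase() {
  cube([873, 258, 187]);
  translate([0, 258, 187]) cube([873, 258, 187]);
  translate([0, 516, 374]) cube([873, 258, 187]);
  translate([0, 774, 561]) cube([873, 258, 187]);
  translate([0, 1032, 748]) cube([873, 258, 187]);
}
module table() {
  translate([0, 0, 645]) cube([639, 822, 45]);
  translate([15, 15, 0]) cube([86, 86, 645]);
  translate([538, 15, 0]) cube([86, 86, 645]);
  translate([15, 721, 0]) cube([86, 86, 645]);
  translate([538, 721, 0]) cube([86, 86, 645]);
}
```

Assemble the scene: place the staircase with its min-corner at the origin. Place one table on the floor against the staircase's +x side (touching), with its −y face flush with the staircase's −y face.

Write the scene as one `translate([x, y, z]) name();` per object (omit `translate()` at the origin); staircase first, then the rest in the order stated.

staircase();
translate([873, 0, 0]) table();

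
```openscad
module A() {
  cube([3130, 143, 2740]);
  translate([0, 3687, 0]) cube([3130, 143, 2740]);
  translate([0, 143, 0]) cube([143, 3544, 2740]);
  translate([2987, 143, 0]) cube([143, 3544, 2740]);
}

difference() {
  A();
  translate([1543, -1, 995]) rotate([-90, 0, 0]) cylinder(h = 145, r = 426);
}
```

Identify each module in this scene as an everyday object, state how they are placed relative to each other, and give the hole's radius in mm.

A is a house frame. The house frame has a circular hole through its front wall. The hole's radius is 426 mm.

The subtracted cylinder has r = 426 mm.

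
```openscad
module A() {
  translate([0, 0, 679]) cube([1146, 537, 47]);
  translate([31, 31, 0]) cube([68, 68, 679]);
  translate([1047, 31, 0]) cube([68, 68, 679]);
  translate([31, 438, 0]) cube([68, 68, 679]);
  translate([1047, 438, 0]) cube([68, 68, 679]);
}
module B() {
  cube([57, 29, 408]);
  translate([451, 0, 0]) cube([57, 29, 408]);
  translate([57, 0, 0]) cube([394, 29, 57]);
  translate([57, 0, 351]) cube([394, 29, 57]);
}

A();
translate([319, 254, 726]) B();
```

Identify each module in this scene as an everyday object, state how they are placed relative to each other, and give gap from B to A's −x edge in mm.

A is a table. B is a picture frame. The picture frame is on top of the table, centred. The gap from the picture frame to the table's −x edge is 319 mm.

The picture frame's min-x is at 319; the table's min-x is 0; gap = 319 mm.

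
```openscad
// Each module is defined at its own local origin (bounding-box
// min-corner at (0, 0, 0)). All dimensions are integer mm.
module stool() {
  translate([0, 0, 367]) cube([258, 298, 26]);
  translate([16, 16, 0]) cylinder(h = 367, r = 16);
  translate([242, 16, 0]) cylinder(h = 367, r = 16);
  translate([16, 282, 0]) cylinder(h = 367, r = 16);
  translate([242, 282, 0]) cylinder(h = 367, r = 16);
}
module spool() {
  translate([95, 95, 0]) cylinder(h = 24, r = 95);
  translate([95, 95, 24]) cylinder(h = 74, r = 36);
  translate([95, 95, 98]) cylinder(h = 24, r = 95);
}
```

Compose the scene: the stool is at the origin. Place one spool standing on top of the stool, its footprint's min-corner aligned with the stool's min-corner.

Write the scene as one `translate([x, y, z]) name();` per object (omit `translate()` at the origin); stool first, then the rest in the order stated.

stool();
translate([0, 0, 393]) spool();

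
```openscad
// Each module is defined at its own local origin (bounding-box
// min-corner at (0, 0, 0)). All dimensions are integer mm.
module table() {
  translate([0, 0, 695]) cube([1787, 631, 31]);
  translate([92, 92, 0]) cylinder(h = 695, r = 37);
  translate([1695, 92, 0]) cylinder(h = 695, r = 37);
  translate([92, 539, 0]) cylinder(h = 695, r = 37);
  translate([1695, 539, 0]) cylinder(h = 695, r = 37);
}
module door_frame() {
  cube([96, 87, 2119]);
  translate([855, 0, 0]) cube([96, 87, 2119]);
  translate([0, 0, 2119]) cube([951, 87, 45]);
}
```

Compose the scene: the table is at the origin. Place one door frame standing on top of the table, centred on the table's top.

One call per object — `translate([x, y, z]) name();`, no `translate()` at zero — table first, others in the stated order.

table();
translate([418, 272, 726]) door_frame();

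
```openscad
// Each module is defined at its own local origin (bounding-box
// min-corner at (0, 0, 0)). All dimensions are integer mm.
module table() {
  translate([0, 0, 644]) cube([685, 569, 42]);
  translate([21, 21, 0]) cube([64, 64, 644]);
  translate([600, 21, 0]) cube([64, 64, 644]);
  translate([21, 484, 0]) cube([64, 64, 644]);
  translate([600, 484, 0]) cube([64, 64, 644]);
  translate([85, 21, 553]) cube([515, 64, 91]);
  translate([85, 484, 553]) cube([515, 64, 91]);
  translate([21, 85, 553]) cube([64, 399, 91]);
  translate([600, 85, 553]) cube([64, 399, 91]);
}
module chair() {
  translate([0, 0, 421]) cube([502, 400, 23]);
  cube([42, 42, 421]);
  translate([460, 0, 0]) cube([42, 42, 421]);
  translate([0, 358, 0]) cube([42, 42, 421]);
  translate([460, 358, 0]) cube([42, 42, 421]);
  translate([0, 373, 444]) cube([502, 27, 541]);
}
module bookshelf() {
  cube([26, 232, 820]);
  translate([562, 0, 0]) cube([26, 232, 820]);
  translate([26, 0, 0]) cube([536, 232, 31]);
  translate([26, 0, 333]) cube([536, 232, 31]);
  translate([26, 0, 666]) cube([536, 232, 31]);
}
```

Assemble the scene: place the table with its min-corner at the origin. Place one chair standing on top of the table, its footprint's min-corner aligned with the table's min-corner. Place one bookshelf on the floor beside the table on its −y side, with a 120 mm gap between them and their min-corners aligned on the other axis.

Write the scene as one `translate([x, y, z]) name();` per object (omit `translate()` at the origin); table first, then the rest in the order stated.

table();
translate([0, 0, 686]) chair();
translate([0, -352, 0]) bookshelf();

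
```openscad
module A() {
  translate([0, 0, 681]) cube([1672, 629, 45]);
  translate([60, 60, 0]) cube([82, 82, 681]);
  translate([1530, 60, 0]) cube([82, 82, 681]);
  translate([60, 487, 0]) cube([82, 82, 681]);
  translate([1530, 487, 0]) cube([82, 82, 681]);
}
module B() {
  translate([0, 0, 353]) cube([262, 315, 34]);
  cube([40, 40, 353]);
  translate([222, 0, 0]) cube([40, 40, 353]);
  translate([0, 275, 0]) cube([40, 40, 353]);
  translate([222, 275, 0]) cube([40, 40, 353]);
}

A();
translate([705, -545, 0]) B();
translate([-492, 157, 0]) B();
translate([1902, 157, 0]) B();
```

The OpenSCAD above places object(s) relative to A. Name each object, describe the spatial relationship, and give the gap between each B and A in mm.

A is a table. B is a stool. Three stools sit around the table at the −y, −x, +x sides. The gap between each stool and the table is 230 mm.

Each stool's nearest face is 230 mm from the table's bounding box.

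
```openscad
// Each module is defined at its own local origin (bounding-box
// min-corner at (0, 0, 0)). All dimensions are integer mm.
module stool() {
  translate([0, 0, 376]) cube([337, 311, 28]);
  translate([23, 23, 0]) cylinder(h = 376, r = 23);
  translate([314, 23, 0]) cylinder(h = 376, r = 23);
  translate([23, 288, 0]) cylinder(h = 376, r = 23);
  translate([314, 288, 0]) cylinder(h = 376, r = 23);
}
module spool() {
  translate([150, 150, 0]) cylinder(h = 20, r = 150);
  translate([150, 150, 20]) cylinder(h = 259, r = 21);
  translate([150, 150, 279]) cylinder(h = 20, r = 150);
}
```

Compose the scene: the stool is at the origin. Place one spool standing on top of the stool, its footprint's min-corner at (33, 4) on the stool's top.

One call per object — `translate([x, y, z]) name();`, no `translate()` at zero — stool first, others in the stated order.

stool();
translate([33, 4, 404]) spool();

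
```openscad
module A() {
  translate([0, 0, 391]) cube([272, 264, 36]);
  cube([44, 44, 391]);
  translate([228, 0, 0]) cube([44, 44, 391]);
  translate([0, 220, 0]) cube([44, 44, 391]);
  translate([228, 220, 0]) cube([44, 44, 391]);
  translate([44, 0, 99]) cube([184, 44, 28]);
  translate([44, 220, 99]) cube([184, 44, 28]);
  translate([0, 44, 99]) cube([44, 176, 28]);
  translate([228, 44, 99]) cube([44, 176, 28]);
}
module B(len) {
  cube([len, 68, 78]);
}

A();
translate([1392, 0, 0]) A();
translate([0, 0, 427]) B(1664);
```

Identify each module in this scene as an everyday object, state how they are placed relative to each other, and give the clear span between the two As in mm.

A is a stool. B is a beam. A beam spans the tops of two stools. The clear span between the two stools is 1120 mm.

Second stool starts at x = 1392; first ends at x = 272; clear span = 1392 − 272 = 1120 mm.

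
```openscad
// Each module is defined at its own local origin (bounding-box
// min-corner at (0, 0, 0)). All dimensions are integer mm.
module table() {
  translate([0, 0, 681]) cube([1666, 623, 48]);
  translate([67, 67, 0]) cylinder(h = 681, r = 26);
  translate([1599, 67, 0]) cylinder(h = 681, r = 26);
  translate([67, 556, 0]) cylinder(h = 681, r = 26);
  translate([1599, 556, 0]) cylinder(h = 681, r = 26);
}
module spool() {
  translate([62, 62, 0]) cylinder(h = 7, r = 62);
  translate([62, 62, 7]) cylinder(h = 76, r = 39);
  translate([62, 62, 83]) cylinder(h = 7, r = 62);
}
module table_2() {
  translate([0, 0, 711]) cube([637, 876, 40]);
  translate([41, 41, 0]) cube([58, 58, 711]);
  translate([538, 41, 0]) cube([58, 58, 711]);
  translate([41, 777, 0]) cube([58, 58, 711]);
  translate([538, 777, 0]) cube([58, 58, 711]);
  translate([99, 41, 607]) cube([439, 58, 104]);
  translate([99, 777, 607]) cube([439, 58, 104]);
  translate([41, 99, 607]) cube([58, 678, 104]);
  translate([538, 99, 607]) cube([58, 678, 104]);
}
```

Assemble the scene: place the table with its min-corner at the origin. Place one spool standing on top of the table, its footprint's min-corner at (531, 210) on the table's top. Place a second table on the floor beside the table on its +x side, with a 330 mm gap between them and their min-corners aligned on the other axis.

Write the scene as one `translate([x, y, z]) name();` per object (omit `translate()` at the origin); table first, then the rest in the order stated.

table();
translate([531, 210, 729]) spool();
translate([1996, 0, 0]) table_2();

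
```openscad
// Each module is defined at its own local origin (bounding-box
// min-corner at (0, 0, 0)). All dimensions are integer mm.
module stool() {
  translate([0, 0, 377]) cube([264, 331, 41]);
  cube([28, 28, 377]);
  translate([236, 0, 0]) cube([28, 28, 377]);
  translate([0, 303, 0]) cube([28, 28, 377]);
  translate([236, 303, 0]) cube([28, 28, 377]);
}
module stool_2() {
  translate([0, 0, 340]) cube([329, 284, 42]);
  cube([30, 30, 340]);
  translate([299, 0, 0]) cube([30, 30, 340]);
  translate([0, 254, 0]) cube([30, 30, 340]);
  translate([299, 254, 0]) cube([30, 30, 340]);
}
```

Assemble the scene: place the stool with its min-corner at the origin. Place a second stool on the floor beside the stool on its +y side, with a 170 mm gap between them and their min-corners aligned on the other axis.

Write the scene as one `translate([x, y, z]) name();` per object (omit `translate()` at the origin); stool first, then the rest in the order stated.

stool();
translate([0, 501, 0]) stool_2();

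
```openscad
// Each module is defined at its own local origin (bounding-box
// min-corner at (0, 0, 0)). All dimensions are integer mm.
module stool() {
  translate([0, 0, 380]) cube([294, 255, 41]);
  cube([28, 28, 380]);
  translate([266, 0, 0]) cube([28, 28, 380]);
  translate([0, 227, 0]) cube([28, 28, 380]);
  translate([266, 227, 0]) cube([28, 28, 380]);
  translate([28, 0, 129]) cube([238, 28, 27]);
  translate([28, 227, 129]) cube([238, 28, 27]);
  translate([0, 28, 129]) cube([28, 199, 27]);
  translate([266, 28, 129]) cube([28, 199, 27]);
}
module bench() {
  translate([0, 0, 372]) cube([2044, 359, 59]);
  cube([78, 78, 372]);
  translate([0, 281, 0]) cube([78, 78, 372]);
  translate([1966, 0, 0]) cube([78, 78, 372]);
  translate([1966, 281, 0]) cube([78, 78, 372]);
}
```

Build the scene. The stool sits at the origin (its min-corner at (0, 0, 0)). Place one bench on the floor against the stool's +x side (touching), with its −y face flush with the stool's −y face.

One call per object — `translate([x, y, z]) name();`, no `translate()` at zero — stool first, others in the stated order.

stool();
translate([294, 0, 0]) bench();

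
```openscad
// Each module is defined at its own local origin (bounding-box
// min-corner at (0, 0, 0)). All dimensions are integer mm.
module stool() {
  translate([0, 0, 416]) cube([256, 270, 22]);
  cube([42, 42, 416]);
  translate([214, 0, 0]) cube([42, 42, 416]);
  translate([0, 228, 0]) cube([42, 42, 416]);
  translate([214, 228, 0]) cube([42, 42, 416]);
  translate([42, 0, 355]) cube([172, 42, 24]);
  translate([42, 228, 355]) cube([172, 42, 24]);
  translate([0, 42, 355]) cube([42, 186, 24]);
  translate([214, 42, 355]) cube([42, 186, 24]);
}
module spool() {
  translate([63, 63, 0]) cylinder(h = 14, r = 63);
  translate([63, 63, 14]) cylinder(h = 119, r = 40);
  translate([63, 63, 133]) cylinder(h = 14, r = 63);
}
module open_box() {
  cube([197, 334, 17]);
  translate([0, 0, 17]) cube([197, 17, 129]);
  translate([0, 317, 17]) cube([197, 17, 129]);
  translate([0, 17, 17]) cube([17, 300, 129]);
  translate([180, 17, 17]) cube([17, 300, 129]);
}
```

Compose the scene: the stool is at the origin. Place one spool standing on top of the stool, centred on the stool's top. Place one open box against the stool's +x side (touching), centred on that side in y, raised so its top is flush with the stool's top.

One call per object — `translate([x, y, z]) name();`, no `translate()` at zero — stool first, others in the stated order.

stool();
translate([65, 72, 438]) spool();
translate([256, -32, 292]) open_box();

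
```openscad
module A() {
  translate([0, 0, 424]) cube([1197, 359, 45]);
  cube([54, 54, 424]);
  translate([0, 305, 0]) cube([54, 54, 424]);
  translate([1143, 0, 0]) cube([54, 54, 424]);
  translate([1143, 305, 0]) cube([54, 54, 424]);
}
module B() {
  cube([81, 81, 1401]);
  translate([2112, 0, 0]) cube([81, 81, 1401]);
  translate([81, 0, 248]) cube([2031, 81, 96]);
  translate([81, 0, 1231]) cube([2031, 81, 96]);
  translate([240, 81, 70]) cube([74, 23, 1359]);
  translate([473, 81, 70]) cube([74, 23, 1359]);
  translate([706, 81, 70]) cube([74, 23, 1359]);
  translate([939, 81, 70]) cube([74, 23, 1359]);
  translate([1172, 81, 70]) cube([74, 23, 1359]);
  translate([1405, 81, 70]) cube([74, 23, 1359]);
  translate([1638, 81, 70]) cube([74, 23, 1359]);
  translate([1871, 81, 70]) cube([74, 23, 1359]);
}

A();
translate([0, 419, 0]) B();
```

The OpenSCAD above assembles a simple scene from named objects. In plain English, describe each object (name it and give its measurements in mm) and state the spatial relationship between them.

A is a long wooden bench with a 1197 mm (x) × 359 mm (y) seat, 45 mm thick, its top surface 469 mm above the floor. Four 54 mm square legs at the seat corners, flush with the edges, run from z = 0 to the seat underside.

B is a fence section. Two 81×81 mm posts, 1401 mm tall, stand on the floor with a clear span of 2031 mm between their inner faces. Two horizontal rails of 81×96 mm section span the gap between the posts with their undersides at z = 248 mm and z = 1231 mm, flush with the posts' −y face. 8 pickets, each 74 mm wide, 23 mm thick and 1359 mm tall, are fixed to the +y face of the rails with their bottoms at z = 70 mm, evenly spaced across the span with equal gaps (rounded down to the nearest mm) at the −x end and between each pair — any rounding remainder accumulates at the +x end.

The fence section is on the floor beside the bench on its +y side.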